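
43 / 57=0.75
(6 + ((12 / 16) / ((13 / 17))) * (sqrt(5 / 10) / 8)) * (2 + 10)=153 * sqrt(2) / 208 + 72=73.04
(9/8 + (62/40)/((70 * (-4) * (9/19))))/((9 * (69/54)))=56111/579600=0.10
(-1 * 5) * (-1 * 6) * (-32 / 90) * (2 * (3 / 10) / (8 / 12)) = -48 / 5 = -9.60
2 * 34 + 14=82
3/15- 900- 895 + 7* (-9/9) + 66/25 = -1799.16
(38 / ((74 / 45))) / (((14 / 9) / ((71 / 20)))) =52.74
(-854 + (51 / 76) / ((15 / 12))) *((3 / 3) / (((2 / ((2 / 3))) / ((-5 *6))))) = 162158 / 19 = 8534.63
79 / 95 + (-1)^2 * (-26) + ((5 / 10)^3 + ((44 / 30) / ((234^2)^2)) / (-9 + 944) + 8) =-154736939073449 / 9078983532450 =-17.04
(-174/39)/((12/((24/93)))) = -116/1209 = -0.10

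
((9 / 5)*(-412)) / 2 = -1854 / 5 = -370.80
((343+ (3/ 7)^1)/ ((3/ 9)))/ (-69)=-2404/ 161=-14.93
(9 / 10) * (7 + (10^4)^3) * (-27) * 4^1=-486000000003402 / 5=-97200000000680.40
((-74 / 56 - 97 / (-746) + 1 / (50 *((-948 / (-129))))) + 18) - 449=-17829425377 / 41253800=-432.19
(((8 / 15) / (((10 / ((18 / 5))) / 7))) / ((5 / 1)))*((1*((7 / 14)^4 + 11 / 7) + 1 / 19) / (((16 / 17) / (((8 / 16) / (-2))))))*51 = -9334989 / 1520000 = -6.14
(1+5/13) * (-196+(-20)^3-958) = -164772/13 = -12674.77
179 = 179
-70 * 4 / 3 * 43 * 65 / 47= -782600 / 141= -5550.35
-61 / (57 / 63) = -1281 / 19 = -67.42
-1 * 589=-589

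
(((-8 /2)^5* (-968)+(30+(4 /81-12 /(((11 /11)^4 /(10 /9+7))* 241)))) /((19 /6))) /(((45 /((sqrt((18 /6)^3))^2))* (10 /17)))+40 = 328998326894 /1030275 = 319330.59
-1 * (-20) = 20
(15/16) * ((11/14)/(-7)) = -165/1568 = -0.11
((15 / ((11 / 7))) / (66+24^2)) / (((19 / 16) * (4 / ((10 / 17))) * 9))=700 / 3421539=0.00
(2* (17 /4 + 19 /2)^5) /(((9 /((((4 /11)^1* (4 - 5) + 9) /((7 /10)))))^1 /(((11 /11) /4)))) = 21732734375 /64512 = 336878.94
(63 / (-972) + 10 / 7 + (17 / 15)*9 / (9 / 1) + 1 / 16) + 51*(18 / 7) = 2021581 / 15120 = 133.70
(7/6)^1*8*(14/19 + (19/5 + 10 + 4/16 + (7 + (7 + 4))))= 29071/95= 306.01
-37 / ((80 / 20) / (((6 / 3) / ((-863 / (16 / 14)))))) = 148 / 6041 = 0.02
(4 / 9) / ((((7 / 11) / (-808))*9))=-62.70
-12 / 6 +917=915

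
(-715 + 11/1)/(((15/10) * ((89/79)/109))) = -12124288/267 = -45409.32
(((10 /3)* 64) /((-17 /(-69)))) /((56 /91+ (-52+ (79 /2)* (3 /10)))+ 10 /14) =-26790400 /1201101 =-22.30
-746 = -746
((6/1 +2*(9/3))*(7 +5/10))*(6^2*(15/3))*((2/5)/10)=648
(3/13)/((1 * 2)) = 0.12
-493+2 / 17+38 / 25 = -208829 / 425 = -491.36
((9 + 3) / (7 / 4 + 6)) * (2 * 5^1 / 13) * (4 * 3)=5760 / 403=14.29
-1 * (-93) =93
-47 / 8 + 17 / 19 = -757 / 152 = -4.98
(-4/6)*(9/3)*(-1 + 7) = -12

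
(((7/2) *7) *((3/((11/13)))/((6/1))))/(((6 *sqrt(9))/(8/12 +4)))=4459/1188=3.75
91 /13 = 7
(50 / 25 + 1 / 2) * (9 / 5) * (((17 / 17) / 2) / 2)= 9 / 8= 1.12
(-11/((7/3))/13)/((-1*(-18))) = -11/546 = -0.02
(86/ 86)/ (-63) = -1/ 63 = -0.02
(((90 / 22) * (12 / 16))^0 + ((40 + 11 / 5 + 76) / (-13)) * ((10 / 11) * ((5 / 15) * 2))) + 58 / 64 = -16493 / 4576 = -3.60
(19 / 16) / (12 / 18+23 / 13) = 39 / 80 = 0.49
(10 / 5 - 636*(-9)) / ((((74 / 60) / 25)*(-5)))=-858900 / 37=-23213.51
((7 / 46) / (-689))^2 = 49 / 1004509636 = 0.00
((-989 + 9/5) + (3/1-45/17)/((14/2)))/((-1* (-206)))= -293677/61285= -4.79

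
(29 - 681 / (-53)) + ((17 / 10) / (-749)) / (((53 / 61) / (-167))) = 16785999 / 396970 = 42.29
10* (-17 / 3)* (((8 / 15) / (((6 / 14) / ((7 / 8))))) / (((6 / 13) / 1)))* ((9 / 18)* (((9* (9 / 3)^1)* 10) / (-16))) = 54145 / 48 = 1128.02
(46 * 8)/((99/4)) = 1472/99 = 14.87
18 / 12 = 3 / 2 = 1.50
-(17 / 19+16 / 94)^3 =-1.21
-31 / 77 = -0.40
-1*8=-8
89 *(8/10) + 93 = 164.20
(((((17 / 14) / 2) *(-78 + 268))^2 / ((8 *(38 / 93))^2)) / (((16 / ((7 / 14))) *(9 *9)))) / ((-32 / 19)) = -0.29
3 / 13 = 0.23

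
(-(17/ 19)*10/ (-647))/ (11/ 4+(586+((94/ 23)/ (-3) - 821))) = -46920/ 792615761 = -0.00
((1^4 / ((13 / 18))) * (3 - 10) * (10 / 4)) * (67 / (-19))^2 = -1414035 / 4693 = -301.31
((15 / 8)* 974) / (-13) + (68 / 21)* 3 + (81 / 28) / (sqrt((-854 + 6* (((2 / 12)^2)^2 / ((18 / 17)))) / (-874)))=-127.84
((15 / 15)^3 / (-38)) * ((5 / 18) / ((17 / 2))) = -5 / 5814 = -0.00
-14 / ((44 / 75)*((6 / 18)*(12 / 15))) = -7875 / 88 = -89.49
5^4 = 625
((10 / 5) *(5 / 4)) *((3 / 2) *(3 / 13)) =45 / 52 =0.87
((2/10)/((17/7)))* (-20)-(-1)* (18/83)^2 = -187384/117113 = -1.60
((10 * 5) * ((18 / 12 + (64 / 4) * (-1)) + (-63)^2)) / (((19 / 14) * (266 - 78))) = 1384075 / 1786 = 774.96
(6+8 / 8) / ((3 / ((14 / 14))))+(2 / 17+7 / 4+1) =1061 / 204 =5.20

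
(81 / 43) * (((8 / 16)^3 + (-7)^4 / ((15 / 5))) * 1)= 1507.84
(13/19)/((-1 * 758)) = -13/14402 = -0.00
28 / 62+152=4726 / 31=152.45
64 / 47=1.36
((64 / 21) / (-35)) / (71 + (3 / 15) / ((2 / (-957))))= 128 / 36309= 0.00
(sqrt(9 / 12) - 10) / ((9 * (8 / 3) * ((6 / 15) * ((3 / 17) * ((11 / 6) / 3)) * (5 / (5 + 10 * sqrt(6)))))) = -85 * (1 + 2 * sqrt(6)) * (20 - sqrt(3)) / 176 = -52.04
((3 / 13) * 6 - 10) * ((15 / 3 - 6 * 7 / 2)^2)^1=-28672 / 13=-2205.54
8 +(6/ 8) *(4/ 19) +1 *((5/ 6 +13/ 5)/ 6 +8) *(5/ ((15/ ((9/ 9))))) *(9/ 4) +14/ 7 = 75637/ 4560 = 16.59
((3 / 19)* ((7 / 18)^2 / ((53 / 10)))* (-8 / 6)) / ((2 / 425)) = -104125 / 81567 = -1.28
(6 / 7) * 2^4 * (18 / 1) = 1728 / 7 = 246.86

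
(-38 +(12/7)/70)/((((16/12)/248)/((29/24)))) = -8535.00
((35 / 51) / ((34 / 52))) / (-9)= -910 / 7803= -0.12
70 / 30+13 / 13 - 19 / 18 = 41 / 18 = 2.28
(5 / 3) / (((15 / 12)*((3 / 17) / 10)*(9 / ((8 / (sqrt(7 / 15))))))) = 5440*sqrt(105) / 567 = 98.31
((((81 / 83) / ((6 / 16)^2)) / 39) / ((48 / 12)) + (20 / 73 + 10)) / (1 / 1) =812754 / 78767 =10.32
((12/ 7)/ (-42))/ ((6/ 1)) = -1/ 147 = -0.01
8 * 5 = 40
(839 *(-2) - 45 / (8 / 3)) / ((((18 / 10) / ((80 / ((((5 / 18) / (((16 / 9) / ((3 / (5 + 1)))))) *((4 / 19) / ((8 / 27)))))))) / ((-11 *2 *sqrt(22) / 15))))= 1450921472 *sqrt(22) / 729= 9335287.98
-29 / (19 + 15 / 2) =-58 / 53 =-1.09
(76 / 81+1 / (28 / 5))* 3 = 2533 / 756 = 3.35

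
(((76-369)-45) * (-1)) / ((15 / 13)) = 4394 / 15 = 292.93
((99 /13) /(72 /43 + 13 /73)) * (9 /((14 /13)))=2796849 /81410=34.36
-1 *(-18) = 18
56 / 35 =8 / 5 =1.60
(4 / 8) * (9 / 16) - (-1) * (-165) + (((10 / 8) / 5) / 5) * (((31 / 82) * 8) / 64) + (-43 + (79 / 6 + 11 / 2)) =-7440997 / 39360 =-189.05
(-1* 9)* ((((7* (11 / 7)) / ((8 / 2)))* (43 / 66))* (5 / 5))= -129 / 8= -16.12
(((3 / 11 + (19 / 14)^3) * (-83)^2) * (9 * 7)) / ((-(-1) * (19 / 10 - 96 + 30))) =-25941528405 / 1381996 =-18771.06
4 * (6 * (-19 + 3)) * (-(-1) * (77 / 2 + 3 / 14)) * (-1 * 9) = 936576 / 7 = 133796.57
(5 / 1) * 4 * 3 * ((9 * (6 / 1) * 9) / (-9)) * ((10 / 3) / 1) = -10800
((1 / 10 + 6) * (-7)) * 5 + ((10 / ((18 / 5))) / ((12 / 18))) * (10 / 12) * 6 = -578 / 3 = -192.67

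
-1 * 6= -6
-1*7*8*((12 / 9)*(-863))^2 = -667313024 / 9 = -74145891.56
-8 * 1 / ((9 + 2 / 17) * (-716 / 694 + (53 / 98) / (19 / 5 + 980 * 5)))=113395863504 / 133320559355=0.85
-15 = -15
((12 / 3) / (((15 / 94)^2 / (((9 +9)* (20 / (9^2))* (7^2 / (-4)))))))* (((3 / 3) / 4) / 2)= -432964 / 405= -1069.05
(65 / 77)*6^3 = 14040 / 77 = 182.34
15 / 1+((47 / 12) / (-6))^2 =79969 / 5184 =15.43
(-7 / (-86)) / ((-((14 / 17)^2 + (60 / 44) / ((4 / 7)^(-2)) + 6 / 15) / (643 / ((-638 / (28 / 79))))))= 0.02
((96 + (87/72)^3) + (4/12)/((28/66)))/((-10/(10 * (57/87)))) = -181193177/2806272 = -64.57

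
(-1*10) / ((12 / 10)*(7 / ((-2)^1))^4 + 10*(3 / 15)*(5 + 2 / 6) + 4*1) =-1200 / 23369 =-0.05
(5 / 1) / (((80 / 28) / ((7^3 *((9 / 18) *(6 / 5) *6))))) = 21609 / 10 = 2160.90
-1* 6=-6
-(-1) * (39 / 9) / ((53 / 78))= 338 / 53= 6.38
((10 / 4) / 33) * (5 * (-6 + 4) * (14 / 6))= -175 / 99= -1.77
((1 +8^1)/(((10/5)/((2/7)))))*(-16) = -144/7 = -20.57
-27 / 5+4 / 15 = -77 / 15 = -5.13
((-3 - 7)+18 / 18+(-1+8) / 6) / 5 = -47 / 30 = -1.57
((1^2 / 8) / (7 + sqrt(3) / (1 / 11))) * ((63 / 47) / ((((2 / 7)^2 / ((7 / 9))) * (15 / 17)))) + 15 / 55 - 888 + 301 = -45722246269 / 77922240 + 448987 * sqrt(3) / 7083840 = -586.66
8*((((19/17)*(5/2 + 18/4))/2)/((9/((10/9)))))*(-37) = -196840/1377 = -142.95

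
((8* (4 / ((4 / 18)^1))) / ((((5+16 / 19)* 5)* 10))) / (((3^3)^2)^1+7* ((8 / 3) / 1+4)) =1368 / 2152475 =0.00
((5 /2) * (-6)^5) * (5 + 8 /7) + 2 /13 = -10866946 /91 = -119416.99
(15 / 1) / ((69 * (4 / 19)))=95 / 92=1.03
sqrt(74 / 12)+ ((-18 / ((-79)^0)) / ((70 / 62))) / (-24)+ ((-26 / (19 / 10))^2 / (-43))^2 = sqrt(222) / 6+ 662176008197 / 33734894060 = 22.11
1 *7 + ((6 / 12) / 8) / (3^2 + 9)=2017 / 288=7.00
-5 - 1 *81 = -86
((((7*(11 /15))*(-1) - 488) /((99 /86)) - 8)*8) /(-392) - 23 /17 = 9342779 /1237005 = 7.55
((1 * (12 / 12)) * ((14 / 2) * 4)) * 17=476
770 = 770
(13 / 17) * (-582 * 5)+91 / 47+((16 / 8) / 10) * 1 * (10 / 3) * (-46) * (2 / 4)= -5366143 / 2397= -2238.69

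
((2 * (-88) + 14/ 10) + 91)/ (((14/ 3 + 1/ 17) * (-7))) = 21318/ 8435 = 2.53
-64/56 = -1.14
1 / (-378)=-1 / 378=-0.00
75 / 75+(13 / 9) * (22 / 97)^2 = 90973 / 84681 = 1.07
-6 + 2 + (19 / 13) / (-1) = -5.46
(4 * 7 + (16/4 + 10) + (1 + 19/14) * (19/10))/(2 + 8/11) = 23859/1400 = 17.04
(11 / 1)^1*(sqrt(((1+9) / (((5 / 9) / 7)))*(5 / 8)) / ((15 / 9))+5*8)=99*sqrt(35) / 10+440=498.57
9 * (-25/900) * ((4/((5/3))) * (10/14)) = -3/7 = -0.43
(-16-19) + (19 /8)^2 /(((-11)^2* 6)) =-1625879 /46464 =-34.99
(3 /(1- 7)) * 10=-5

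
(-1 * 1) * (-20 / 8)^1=5 / 2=2.50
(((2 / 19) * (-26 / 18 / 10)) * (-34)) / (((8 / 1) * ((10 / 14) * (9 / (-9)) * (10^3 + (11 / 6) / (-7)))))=-10829 / 119668650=-0.00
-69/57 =-23/19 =-1.21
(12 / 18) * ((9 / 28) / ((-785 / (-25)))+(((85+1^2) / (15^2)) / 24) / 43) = 15737 / 2225475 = 0.01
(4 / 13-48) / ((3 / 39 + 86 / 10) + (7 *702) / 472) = -731600 / 292809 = -2.50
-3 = -3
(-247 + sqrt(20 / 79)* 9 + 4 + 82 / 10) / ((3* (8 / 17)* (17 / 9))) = -1761 / 20 + 27* sqrt(395) / 316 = -86.35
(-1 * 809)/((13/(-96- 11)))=86563/13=6658.69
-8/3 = -2.67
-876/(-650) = 438/325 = 1.35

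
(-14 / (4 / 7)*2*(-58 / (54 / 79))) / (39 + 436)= 112259 / 12825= 8.75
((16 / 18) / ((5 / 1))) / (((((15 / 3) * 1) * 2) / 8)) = 32 / 225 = 0.14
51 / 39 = 17 / 13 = 1.31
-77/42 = -11/6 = -1.83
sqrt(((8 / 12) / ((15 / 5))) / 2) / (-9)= -1 / 27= -0.04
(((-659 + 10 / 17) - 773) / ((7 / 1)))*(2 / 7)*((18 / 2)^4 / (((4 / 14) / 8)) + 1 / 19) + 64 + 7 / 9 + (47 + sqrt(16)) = -1528843807702 / 142443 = -10733021.68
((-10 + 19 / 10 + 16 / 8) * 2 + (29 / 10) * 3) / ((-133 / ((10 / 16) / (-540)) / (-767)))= 767 / 32832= 0.02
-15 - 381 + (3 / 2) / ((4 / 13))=-3129 / 8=-391.12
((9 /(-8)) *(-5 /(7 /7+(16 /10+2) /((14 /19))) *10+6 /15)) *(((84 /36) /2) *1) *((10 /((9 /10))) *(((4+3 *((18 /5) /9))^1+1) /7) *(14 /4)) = 904673 /2472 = 365.97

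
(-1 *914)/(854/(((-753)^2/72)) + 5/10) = -115165828/76665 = -1502.20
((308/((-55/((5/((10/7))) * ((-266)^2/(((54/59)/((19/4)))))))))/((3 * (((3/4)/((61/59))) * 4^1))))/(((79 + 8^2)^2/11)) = -444.76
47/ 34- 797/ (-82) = 7738/ 697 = 11.10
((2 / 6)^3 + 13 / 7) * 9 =358 / 21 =17.05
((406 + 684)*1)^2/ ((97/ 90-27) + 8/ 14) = -748503000/ 15971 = -46866.38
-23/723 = -0.03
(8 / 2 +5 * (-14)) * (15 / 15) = -66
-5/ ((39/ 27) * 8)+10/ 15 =73/ 312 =0.23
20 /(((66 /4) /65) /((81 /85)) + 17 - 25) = -14040 /5429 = -2.59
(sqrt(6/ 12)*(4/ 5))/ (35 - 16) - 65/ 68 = -65/ 68+2*sqrt(2)/ 95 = -0.93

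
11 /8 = 1.38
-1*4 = -4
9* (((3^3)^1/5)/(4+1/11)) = 297/25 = 11.88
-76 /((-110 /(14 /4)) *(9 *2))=133 /990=0.13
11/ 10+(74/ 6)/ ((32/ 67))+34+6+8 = 35963/ 480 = 74.92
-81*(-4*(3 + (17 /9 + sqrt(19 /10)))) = 162*sqrt(190) /5 + 1584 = 2030.60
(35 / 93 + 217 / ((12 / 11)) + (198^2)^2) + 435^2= 1537143040.29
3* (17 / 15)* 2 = 6.80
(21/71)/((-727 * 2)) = -21/103234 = -0.00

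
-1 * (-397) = 397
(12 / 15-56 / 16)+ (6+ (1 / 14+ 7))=10.37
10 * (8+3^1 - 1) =100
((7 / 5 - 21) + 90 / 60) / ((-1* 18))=181 / 180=1.01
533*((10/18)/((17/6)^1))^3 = 533000/132651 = 4.02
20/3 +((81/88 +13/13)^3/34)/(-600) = 30891788397/4634009600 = 6.67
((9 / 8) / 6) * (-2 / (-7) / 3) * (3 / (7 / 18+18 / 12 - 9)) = -27 / 3584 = -0.01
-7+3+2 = -2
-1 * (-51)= 51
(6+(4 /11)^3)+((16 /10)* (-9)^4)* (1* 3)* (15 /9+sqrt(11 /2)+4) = 78732* sqrt(22) /5+1187686226 /6655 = 252322.41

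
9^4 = 6561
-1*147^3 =-3176523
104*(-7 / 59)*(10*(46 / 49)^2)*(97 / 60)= -10673104 / 60711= -175.80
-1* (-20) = 20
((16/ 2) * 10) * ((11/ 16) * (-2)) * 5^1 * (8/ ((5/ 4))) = -3520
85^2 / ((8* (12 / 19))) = 137275 / 96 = 1429.95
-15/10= -3/2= -1.50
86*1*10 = 860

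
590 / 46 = 295 / 23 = 12.83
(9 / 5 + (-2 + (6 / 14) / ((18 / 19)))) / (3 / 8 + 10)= 212 / 8715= 0.02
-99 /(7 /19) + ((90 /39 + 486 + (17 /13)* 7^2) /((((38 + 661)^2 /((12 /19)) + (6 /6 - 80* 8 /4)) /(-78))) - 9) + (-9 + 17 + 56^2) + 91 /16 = 331715800243 /115503248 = 2871.92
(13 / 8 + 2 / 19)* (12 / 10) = 789 / 380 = 2.08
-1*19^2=-361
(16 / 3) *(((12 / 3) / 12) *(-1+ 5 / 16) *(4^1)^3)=-704 / 9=-78.22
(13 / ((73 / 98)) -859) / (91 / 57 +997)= -3501681 / 4155160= -0.84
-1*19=-19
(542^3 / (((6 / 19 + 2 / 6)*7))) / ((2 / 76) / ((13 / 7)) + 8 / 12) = 13449957713712 / 261331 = 51467134.45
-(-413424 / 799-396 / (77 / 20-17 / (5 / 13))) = 109101696 / 214931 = 507.61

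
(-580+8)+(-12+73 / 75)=-43727 / 75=-583.03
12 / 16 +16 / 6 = 41 / 12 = 3.42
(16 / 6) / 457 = 8 / 1371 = 0.01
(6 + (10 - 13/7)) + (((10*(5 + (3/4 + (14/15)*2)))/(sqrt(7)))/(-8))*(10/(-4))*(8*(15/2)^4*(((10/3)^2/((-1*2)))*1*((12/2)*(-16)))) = 99/7 + 321328125*sqrt(7)/7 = 121450629.57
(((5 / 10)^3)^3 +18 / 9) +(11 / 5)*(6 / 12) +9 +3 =38661 / 2560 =15.10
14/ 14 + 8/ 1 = 9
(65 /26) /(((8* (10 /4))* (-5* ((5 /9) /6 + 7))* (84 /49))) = -0.00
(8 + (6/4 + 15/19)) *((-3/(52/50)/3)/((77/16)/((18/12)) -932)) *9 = 527850/5505877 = 0.10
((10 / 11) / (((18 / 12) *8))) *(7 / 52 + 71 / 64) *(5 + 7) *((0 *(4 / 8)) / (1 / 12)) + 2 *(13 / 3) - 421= -1237 / 3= -412.33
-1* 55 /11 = -5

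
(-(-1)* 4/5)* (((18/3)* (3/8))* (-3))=-27/5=-5.40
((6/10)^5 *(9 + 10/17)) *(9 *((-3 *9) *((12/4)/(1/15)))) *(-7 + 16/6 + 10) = -28874961/625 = -46199.94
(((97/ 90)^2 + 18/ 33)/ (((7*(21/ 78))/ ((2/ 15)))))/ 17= 116311/ 16372125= 0.01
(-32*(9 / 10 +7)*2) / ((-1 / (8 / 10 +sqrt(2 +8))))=10112 / 25 +2528*sqrt(10) / 5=2003.33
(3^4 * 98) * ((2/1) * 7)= 111132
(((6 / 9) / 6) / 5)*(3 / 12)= 1 / 180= 0.01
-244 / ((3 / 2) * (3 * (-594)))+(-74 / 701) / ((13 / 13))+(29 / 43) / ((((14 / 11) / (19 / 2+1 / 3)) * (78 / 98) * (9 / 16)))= 12175855682 / 1047439107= 11.62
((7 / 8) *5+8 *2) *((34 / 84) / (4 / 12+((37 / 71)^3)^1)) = 991771381 / 57105440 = 17.37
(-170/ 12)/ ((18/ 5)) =-425/ 108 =-3.94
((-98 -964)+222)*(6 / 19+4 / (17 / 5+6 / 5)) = -435120 / 437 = -995.70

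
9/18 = 1/2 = 0.50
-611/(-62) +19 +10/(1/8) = 6749/62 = 108.85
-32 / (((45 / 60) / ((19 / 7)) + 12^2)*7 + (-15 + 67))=-2432 / 80707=-0.03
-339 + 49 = -290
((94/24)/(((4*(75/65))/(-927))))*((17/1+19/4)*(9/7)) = -49276539/2240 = -21998.45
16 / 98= 8 / 49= 0.16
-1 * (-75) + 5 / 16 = 1205 / 16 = 75.31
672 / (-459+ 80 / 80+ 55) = -672 / 403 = -1.67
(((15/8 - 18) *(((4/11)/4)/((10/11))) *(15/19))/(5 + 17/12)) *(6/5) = -3483/14630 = -0.24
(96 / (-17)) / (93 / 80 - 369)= 2560 / 166753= 0.02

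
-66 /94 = -0.70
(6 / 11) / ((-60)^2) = 1 / 6600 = 0.00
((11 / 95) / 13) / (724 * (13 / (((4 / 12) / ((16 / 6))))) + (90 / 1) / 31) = 31 / 262074410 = 0.00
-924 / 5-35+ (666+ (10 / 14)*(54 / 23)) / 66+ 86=-1095219 / 8855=-123.68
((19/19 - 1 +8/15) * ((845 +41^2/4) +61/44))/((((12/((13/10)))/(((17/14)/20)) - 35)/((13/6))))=160118036/12803175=12.51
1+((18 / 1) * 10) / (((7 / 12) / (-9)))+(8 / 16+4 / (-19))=-738377 / 266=-2775.85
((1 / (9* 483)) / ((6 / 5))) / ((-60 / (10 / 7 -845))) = 5905 / 2190888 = 0.00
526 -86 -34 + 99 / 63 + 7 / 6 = 408.74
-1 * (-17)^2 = -289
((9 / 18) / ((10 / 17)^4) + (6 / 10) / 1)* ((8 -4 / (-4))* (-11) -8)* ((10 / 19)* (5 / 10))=-10220747 / 76000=-134.48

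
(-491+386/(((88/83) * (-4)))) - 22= -106307/176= -604.02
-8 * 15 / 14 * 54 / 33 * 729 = -787320 / 77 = -10224.94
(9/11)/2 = 9/22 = 0.41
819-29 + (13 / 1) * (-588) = -6854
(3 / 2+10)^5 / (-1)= -6436343 / 32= -201135.72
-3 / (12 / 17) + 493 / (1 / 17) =33507 / 4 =8376.75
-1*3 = -3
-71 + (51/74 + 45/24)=-20257/296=-68.44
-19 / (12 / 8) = -38 / 3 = -12.67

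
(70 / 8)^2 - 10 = 1065 / 16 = 66.56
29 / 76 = 0.38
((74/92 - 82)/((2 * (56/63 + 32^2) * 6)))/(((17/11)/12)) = -369765/7213168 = -0.05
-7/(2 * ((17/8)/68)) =-112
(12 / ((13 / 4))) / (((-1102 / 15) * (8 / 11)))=-495 / 7163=-0.07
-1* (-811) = 811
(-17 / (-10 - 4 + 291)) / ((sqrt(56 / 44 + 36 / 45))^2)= -935 / 31578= -0.03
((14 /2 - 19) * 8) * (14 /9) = -448 /3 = -149.33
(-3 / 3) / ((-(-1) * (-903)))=1 / 903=0.00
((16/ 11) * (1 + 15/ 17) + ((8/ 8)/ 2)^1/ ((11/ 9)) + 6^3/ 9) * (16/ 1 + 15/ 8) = 131989/ 272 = 485.25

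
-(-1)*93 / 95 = 93 / 95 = 0.98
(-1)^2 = 1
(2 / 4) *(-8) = -4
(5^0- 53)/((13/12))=-48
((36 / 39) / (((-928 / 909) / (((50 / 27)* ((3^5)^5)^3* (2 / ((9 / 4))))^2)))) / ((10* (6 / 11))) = -62651609034297525822182985719224961391734737773659842083321120909959199000 / 377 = -166184639348269299263084800000000000000000000000000000000000000000000000.00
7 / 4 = 1.75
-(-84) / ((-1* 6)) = -14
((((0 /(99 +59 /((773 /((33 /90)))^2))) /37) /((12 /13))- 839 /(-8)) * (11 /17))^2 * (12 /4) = 255523323 /18496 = 13815.06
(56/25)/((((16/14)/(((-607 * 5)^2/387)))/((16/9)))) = 82935.41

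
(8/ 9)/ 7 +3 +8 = 701/ 63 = 11.13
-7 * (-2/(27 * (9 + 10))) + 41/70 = 22013/35910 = 0.61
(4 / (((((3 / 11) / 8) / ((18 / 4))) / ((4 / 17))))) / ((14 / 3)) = 3168 / 119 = 26.62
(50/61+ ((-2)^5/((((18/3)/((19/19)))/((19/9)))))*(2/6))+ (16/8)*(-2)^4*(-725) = -114645694/4941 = -23202.93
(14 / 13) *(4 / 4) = 14 / 13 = 1.08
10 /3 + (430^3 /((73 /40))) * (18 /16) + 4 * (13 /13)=49011171.72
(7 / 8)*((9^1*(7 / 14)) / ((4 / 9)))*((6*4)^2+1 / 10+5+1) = 3300507 / 640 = 5157.04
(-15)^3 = -3375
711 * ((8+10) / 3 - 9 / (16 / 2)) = 27729 / 8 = 3466.12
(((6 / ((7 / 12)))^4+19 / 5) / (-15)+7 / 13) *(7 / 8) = -873066581 / 1337700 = -652.66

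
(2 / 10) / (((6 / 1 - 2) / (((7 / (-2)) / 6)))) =-0.03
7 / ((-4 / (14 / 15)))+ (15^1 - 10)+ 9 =371 / 30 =12.37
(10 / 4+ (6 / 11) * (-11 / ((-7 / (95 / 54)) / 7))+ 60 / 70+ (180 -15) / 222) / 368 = 34163 / 857808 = 0.04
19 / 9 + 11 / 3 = 52 / 9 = 5.78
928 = 928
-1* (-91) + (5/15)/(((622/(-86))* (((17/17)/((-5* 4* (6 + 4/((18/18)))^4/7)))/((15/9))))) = 44782963/19593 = 2285.66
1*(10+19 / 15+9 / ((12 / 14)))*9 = 1959 / 10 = 195.90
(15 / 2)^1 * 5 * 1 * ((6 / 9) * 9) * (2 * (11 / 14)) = 2475 / 7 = 353.57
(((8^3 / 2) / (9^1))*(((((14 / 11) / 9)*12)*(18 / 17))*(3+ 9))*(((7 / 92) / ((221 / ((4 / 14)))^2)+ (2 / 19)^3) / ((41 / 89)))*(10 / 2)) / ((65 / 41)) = 91739782561792 / 18730878427547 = 4.90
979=979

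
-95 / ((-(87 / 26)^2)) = 8.48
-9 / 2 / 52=-9 / 104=-0.09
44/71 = 0.62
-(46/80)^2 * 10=-529/160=-3.31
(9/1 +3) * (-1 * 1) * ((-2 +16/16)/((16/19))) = 57/4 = 14.25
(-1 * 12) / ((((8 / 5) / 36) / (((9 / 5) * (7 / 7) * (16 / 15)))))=-2592 / 5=-518.40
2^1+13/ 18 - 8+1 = -77/ 18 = -4.28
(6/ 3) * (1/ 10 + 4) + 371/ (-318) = 211/ 30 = 7.03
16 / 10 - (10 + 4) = -62 / 5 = -12.40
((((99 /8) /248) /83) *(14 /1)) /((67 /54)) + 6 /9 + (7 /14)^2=7641337 /8274768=0.92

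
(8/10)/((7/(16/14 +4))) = 144/245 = 0.59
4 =4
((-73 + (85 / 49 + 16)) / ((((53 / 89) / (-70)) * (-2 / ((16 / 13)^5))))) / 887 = -1263596994560 / 122183986561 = -10.34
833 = 833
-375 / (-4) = 375 / 4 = 93.75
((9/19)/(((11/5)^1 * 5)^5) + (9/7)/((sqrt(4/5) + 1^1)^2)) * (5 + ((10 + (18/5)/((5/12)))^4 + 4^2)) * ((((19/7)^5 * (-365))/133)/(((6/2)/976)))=-5689825690.55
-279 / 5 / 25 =-279 / 125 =-2.23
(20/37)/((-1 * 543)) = -20/20091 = -0.00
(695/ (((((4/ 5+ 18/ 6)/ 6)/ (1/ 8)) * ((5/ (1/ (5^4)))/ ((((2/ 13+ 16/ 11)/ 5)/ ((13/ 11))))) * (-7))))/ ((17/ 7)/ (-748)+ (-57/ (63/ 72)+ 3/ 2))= 211002/ 7868154125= 0.00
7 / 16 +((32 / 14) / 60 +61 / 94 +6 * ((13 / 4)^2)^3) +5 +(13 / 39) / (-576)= 643705211701 / 90961920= 7076.64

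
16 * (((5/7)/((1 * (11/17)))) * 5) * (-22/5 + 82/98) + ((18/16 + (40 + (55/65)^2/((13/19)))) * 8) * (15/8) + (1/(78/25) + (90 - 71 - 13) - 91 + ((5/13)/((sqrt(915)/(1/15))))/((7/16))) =16 * sqrt(915)/249795 + 46396221545/198942744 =233.22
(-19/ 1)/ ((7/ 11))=-209/ 7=-29.86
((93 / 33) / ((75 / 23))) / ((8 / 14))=4991 / 3300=1.51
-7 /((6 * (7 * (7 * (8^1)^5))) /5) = -5 /1376256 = -0.00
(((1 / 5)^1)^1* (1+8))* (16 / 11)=144 / 55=2.62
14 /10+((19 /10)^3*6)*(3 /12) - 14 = -4623 /2000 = -2.31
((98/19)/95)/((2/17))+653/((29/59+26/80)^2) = 6567785787057/6702558845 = 979.89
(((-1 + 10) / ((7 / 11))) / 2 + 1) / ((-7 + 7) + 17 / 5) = 565 / 238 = 2.37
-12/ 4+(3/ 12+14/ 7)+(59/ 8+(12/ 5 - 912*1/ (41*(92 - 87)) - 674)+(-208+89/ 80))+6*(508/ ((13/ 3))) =-7373593/ 42640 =-172.93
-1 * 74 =-74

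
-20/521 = -0.04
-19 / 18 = -1.06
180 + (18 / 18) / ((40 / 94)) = 3647 / 20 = 182.35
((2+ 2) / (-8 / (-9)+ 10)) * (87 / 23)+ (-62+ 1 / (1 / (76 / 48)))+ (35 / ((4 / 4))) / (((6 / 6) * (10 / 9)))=-372277 / 13524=-27.53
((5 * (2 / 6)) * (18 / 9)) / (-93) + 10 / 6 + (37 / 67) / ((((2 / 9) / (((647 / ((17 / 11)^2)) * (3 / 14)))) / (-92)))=-501803640166 / 37815939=-13269.63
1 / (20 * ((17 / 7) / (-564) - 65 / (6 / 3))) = -987 / 641635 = -0.00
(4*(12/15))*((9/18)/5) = 8/25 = 0.32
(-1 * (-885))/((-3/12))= -3540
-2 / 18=-1 / 9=-0.11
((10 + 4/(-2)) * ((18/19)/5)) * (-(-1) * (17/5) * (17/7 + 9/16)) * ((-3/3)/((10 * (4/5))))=-10251/5320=-1.93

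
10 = 10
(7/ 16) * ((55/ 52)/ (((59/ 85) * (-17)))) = -1925/ 49088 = -0.04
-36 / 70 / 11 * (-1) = 18 / 385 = 0.05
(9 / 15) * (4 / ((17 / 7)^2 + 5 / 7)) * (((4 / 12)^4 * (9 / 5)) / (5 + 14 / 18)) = 49 / 35100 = 0.00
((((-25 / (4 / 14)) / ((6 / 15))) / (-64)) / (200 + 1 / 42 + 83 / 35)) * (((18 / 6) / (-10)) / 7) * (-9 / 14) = 10125 / 21761536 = 0.00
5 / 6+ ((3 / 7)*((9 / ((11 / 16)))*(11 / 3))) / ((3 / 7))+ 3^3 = 455 / 6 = 75.83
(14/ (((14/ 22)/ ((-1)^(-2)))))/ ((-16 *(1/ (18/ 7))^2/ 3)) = -2673/ 98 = -27.28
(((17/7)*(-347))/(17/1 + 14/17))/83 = -100283/176043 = -0.57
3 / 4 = 0.75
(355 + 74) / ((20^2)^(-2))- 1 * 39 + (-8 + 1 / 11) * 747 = 68634052.91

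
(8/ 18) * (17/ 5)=68/ 45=1.51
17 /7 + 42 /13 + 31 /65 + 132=62852 /455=138.14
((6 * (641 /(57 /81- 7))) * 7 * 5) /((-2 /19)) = 203102.74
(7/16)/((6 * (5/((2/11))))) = 7/2640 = 0.00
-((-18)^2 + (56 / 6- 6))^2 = -964324 / 9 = -107147.11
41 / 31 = 1.32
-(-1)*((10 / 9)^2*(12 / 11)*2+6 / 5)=3.89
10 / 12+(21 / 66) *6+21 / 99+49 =1143 / 22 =51.95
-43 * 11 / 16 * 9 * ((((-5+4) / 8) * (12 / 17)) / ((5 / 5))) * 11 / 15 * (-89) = -4167603 / 2720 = -1532.21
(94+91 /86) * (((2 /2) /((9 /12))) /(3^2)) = 5450 /387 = 14.08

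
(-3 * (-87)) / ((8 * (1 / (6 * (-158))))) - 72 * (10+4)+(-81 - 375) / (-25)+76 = -1592113 / 50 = -31842.26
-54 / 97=-0.56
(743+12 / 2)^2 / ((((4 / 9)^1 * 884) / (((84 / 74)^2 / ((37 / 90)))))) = 100197583605 / 22388626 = 4475.38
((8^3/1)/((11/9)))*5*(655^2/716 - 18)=2396949120/1969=1217343.38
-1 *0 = 0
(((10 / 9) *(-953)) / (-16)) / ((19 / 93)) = 147715 / 456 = 323.94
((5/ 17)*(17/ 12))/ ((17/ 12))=5/ 17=0.29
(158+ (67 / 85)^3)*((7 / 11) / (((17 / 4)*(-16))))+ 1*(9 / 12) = -168401733 / 229682750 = -0.73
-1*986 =-986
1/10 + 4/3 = 43/30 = 1.43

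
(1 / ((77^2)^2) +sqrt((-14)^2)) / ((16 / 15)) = 7382138625 / 562448656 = 13.13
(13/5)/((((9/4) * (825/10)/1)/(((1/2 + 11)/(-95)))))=-1196/705375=-0.00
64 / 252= 16 / 63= 0.25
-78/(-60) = 13/10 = 1.30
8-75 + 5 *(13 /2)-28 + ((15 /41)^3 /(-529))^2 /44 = -62.50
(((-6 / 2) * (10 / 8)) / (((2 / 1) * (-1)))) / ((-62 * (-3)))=5 / 496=0.01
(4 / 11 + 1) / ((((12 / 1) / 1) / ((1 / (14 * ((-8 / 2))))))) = -5 / 2464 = -0.00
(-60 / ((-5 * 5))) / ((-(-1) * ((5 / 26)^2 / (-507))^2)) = 1409582685888 / 3125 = 451066459.48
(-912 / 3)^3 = -28094464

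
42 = 42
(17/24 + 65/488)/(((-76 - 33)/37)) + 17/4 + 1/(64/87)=6796301/1276608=5.32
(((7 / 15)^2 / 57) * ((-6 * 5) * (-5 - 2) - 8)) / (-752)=-4949 / 4822200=-0.00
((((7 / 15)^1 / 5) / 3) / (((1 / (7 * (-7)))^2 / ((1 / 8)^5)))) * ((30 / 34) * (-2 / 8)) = -16807 / 33423360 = -0.00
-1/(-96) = 1/96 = 0.01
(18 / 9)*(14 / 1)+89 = 117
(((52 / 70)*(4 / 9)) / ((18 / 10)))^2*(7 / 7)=10816 / 321489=0.03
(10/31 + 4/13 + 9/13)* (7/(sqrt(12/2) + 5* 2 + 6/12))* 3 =12054/4309 - 1148* sqrt(6)/4309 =2.14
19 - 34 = -15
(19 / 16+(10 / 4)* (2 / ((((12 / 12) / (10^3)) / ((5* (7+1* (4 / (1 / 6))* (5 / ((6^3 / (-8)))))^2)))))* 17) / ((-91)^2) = 3597201539 / 10732176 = 335.18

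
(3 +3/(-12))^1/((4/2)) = 11/8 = 1.38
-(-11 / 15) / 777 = 11 / 11655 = 0.00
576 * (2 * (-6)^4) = 1492992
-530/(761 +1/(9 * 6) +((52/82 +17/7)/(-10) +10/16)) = -0.70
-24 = -24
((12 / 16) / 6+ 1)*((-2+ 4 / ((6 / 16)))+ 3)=105 / 8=13.12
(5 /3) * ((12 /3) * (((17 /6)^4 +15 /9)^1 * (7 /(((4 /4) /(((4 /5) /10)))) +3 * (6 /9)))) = 1370896 /1215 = 1128.31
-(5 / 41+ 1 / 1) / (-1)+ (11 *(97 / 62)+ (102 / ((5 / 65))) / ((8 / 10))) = 2129982 / 1271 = 1675.83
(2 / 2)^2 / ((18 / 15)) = 5 / 6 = 0.83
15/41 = 0.37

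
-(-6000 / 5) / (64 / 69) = 1293.75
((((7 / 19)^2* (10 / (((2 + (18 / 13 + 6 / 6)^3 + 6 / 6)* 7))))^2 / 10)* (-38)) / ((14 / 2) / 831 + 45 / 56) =-55031993987880 / 85766238658172873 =-0.00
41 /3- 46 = -97 /3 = -32.33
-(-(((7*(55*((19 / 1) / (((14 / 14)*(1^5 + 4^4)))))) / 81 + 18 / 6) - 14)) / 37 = -0.29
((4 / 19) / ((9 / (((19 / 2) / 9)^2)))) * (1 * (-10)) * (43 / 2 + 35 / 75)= -12521 / 2187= -5.73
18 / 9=2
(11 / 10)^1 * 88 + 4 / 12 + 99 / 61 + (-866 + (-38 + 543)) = -239953 / 915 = -262.24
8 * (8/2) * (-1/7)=-32/7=-4.57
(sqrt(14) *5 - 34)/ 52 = -17/ 26 + 5 *sqrt(14)/ 52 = -0.29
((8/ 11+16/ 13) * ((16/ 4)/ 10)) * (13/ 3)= 112/ 33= 3.39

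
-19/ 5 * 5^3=-475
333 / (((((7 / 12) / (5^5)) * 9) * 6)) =231250 / 7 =33035.71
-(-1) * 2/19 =2/19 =0.11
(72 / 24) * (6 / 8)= 9 / 4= 2.25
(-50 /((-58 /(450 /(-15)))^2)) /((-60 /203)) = 2625 /58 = 45.26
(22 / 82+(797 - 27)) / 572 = 2871 / 2132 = 1.35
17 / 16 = 1.06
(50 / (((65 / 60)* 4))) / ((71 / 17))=2550 / 923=2.76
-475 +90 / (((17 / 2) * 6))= -8045 / 17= -473.24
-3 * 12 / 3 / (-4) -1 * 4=-1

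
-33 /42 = -11 /14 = -0.79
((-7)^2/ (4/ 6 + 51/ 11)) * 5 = 231/ 5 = 46.20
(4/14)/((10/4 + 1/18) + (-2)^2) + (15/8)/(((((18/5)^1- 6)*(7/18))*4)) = -12123/26432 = -0.46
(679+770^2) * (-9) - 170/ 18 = -48079984/ 9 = -5342220.44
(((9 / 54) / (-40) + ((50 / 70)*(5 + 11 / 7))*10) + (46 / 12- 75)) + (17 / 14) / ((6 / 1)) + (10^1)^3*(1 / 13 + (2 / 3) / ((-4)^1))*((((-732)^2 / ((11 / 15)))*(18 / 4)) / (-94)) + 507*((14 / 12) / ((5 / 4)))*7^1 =49674642514087 / 15807792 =3142414.99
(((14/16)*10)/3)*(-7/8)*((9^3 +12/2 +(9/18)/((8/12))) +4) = -724955/384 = -1887.90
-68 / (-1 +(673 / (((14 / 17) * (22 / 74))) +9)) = -10472 / 424549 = -0.02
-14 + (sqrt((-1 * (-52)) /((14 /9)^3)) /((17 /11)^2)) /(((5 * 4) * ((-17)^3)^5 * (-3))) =-14 + 1089 * sqrt(182) /1621390913297220057786920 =-14.00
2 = 2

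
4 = 4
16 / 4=4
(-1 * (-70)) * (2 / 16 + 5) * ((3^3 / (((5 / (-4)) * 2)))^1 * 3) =-23247 / 2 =-11623.50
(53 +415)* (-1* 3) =-1404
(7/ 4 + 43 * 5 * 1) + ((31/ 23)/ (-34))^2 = 33137197/ 152881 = 216.75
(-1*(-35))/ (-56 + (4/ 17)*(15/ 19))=-11305/ 18028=-0.63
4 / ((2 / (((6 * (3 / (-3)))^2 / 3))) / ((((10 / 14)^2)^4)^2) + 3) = 3662109375000 / 35979512600851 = 0.10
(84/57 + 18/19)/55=46/1045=0.04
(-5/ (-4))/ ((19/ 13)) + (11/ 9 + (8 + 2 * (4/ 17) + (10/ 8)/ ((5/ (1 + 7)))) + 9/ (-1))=41257/ 11628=3.55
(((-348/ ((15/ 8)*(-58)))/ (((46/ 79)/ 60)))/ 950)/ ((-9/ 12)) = -5056/ 10925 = -0.46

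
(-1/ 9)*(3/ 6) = -1/ 18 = -0.06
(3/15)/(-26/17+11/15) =-51/203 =-0.25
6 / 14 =3 / 7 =0.43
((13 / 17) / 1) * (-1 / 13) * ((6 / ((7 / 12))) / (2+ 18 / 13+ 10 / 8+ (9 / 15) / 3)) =-6240 / 49861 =-0.13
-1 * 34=-34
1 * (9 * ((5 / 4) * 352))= 3960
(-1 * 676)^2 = 456976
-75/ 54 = -25/ 18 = -1.39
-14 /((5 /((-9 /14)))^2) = -81 /350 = -0.23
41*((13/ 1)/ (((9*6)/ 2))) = 533/ 27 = 19.74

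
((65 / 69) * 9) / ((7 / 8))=1560 / 161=9.69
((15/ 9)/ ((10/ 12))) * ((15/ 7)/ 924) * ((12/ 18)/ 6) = 5/ 9702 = 0.00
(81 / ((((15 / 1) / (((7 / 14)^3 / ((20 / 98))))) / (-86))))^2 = 3236358321 / 40000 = 80908.96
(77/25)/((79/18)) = 1386/1975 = 0.70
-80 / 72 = -10 / 9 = -1.11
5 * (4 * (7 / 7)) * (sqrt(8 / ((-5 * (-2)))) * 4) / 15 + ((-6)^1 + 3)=-3 + 32 * sqrt(5) / 15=1.77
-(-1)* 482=482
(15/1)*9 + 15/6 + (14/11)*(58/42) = 139.26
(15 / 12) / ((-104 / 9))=-45 / 416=-0.11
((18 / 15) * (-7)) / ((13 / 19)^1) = -798 / 65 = -12.28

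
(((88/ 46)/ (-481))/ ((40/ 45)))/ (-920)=99/ 20355920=0.00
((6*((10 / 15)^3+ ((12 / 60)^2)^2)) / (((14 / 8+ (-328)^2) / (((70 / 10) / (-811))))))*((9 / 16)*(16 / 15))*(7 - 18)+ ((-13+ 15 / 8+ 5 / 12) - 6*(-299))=46678752512982431 / 26175612975000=1783.29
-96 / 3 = -32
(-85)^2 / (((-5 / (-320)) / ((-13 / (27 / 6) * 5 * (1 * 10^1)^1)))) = -601120000 / 9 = -66791111.11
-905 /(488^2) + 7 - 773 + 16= -178608905 /238144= -750.00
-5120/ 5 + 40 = -984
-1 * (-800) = 800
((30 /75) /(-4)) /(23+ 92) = -1 /1150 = -0.00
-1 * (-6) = 6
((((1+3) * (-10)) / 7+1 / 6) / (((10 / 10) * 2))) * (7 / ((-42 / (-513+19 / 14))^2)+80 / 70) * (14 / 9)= -11968048961 / 2667168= -4487.17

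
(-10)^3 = -1000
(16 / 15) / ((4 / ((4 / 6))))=8 / 45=0.18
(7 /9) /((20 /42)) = 49 /30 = 1.63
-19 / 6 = -3.17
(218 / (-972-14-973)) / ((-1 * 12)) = 109 / 11754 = 0.01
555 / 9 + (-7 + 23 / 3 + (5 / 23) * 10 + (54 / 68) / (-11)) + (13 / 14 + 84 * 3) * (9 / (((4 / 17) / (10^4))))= 17476254187177 / 180642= 96745243.01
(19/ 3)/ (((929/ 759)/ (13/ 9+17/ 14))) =1610345/ 117054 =13.76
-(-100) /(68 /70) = 1750 /17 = 102.94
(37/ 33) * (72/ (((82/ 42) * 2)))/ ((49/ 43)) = 57276/ 3157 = 18.14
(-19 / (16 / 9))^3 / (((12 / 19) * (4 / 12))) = -95004009 / 16384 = -5798.58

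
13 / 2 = 6.50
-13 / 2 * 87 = -1131 / 2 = -565.50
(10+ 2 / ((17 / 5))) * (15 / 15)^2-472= -7844 / 17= -461.41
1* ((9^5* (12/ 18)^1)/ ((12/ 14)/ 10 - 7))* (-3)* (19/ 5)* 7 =54974619/ 121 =454335.69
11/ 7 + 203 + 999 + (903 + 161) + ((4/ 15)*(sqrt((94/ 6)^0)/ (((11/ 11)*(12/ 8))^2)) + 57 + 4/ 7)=2325.26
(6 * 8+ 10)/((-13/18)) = -1044/13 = -80.31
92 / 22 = 46 / 11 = 4.18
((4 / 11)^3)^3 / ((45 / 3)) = 0.00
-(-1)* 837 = 837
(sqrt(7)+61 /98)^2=61*sqrt(7) /49+70949 /9604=10.68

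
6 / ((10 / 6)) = 18 / 5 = 3.60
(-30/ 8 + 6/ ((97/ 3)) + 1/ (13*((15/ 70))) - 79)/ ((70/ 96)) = -4975732/ 44135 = -112.74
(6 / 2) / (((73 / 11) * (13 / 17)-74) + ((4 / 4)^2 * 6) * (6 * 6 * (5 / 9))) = 561 / 9551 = 0.06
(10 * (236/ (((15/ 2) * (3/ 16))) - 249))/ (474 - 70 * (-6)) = -3653/ 4023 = -0.91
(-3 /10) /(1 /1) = -3 /10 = -0.30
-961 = -961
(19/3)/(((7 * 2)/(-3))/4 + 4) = 2.24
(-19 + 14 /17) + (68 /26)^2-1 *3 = -41188 /2873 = -14.34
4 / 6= 2 / 3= 0.67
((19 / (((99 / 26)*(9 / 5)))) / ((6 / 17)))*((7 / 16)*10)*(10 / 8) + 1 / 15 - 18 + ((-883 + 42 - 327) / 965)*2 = 373092205 / 16508448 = 22.60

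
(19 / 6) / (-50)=-0.06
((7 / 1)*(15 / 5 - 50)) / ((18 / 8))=-1316 / 9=-146.22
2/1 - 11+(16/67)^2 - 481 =-2199354/4489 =-489.94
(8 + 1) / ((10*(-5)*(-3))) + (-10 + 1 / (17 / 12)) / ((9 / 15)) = -39347 / 2550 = -15.43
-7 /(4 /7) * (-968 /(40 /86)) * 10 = 254947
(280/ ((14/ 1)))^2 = 400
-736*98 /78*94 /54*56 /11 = -94920448 /11583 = -8194.81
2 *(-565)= -1130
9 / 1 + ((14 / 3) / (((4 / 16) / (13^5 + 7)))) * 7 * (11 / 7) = 228720827 / 3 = 76240275.67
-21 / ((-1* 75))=0.28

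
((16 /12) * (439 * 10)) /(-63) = -17560 /189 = -92.91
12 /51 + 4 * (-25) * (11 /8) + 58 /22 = -50351 /374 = -134.63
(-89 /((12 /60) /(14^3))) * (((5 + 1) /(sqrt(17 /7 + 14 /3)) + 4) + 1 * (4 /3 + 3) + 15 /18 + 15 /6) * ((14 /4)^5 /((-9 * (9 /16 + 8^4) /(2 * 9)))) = 24627229872 * sqrt(3129) /1953241 + 143658840920 /39327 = 4358213.13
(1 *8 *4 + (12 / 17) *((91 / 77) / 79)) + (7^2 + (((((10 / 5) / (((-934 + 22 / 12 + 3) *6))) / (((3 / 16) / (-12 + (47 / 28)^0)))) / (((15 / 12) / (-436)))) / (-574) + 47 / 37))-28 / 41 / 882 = 3238707899318282 / 39355886926125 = 82.29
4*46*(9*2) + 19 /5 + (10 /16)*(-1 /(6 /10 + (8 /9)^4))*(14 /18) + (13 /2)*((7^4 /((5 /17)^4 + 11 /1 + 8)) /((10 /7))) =992140337578527 /255038905648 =3890.15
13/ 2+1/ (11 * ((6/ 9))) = 6.64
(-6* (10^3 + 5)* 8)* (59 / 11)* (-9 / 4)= 6403860 / 11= 582169.09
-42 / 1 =-42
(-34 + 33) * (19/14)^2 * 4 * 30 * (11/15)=-7942/49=-162.08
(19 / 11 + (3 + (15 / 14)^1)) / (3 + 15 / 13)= 11609 / 8316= 1.40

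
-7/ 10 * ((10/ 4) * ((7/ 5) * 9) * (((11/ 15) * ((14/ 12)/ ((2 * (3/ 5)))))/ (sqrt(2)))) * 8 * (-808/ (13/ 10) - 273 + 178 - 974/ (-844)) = 14807512027 * sqrt(2)/ 329160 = 63619.47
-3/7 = -0.43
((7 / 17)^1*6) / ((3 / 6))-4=16 / 17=0.94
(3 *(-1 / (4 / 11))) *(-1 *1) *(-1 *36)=-297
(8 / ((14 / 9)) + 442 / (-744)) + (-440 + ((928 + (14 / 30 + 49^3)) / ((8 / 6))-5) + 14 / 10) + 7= 230456731 / 2604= 88501.05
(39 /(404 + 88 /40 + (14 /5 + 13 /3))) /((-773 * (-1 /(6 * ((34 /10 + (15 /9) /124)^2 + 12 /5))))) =1895900799 /184227544000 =0.01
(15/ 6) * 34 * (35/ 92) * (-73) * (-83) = 18025525/ 92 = 195929.62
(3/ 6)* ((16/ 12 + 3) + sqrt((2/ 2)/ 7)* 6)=3* sqrt(7)/ 7 + 13/ 6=3.30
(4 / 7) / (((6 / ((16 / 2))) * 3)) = 16 / 63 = 0.25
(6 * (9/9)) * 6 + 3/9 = 109/3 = 36.33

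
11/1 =11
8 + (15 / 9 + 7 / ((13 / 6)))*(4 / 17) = 6068 / 663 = 9.15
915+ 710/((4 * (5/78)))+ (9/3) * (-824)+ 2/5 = 6062/5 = 1212.40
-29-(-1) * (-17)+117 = 71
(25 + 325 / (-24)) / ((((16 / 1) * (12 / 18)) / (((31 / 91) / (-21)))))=-8525 / 489216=-0.02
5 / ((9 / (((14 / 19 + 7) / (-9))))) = -245 / 513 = -0.48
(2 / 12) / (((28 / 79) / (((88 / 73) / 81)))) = 0.01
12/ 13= 0.92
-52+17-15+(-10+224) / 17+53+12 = 469 / 17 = 27.59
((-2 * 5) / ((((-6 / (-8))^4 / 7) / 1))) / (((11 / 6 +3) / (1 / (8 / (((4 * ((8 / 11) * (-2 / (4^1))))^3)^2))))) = -75161927680 / 1387132263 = -54.19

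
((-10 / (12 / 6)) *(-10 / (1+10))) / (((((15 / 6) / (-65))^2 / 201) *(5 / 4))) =5435040 / 11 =494094.55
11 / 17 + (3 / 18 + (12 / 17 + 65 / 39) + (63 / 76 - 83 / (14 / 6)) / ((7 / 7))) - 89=-3270931 / 27132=-120.56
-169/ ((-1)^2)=-169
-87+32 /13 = -1099 /13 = -84.54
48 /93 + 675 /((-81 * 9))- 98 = -82369 /837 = -98.41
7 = 7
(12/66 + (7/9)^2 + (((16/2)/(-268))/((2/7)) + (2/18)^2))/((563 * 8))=41467/268875288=0.00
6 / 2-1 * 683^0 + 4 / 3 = 10 / 3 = 3.33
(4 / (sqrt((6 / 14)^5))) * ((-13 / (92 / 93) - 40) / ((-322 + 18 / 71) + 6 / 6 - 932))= 17008831 * sqrt(21) / 55234845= 1.41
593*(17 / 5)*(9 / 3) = 30243 / 5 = 6048.60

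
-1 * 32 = -32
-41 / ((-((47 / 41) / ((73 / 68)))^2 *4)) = 367280009 / 40857664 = 8.99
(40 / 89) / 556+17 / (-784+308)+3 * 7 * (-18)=-130946755 / 346388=-378.03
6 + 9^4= 6567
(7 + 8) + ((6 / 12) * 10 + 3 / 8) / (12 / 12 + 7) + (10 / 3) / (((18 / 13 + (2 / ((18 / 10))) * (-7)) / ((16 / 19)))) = 3463819 / 227392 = 15.23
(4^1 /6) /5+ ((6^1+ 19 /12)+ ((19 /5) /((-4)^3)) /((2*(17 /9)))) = 251359 /32640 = 7.70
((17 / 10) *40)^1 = 68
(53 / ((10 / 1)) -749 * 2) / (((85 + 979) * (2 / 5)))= -14927 / 4256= -3.51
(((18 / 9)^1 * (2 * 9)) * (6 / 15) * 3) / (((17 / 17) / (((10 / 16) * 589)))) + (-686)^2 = 486499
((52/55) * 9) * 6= 2808/55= 51.05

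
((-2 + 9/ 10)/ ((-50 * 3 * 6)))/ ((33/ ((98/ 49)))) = 1/ 13500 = 0.00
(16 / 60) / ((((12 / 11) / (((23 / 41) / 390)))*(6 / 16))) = 1012 / 1079325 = 0.00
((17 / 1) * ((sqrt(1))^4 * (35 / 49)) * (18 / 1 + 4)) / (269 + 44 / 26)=1430 / 1449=0.99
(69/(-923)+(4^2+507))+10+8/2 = 495582/923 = 536.93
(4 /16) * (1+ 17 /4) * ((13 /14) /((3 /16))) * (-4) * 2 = -52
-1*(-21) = 21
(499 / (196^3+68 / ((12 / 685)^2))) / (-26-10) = -499 / 279040121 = -0.00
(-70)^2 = 4900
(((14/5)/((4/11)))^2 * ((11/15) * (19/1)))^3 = 563779697.42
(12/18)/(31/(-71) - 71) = -0.01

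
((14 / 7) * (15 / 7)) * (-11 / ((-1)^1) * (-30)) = -9900 / 7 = -1414.29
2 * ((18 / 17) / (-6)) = -6 / 17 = -0.35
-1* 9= -9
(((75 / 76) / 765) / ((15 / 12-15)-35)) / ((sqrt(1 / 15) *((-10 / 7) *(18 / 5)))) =7 *sqrt(15) / 1360476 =0.00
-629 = -629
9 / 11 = 0.82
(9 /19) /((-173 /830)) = -7470 /3287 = -2.27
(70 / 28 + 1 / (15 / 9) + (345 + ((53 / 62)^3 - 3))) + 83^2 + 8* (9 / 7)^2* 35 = 64209224763 / 8341480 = 7697.58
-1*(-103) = 103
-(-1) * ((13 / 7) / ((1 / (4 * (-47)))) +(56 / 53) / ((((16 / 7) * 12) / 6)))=-517785 / 1484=-348.91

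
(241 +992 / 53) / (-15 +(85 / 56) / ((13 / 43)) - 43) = -10020920 / 2044157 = -4.90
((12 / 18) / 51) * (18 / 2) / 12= 1 / 102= 0.01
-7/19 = -0.37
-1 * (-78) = 78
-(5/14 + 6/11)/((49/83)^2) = -957571/369754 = -2.59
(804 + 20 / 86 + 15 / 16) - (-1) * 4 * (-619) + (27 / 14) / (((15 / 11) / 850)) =-2257197 / 4816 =-468.69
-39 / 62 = -0.63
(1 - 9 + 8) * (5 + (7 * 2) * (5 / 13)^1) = 0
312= 312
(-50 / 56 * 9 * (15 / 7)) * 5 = -16875 / 196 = -86.10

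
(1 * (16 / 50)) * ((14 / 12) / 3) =0.12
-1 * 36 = -36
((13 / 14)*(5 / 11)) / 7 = 65 / 1078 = 0.06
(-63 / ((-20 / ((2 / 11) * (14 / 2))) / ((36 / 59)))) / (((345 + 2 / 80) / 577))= 4.09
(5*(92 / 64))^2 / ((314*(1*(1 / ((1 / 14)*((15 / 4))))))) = 198375 / 4501504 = 0.04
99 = 99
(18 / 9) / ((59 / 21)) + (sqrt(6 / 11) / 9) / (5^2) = sqrt(66) / 2475 + 42 / 59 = 0.72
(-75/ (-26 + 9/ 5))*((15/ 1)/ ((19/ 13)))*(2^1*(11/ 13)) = 53.83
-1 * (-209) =209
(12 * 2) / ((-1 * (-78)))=4 / 13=0.31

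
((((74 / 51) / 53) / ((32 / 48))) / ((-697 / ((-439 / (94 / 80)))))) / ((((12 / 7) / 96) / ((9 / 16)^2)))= 46048905 / 118063436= 0.39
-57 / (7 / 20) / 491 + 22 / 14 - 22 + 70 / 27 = -1685941 / 92799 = -18.17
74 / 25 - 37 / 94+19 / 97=629657 / 227950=2.76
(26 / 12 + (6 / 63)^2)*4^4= 556.99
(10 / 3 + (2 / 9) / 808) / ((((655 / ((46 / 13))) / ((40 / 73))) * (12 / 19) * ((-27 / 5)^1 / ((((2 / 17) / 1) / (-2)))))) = 1557905 / 9153483651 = 0.00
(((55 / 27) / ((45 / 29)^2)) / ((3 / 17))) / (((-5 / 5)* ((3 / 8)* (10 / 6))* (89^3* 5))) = -1258136 / 578162701125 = -0.00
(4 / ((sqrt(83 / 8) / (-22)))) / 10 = -88 * sqrt(166) / 415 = -2.73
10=10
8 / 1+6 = 14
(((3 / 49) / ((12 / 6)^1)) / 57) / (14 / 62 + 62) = 31 / 3591798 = 0.00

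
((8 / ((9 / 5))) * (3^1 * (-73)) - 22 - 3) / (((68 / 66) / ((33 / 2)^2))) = -35877105 / 136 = -263802.24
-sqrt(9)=-3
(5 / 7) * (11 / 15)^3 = 1331 / 4725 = 0.28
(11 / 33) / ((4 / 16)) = 4 / 3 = 1.33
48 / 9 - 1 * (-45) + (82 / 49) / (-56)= 207049 / 4116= 50.30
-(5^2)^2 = -625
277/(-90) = -277/90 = -3.08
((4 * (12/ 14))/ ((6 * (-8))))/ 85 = -1/ 1190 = -0.00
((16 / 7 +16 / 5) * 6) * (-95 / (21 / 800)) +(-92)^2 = -5422064 / 49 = -110654.37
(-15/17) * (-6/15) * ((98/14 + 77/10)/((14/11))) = 693/170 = 4.08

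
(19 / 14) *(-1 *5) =-95 / 14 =-6.79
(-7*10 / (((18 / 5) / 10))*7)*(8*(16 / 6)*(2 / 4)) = -392000 / 27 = -14518.52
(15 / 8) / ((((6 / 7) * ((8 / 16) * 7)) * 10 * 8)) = 1 / 128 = 0.01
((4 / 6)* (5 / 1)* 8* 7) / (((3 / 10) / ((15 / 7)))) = 4000 / 3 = 1333.33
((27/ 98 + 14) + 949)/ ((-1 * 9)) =-10489/ 98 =-107.03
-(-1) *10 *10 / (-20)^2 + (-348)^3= -168576767 / 4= -42144191.75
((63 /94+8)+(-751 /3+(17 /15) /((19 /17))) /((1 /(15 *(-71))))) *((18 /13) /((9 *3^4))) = 474243229 /940329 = 504.34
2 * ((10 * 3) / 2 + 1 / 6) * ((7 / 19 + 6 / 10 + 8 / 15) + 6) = 194558 / 855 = 227.55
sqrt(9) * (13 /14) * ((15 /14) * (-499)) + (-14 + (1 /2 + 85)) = -277901 /196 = -1417.86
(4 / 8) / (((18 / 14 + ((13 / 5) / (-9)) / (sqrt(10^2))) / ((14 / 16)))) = 11025 / 31672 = 0.35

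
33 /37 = 0.89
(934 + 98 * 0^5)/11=934/11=84.91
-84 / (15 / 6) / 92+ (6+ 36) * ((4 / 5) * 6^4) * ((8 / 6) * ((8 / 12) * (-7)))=-31159338 / 115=-270950.77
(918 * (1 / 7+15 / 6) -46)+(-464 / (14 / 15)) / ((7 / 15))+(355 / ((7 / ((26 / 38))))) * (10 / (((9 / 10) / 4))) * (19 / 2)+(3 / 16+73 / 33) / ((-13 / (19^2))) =16042212895 / 1009008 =15898.99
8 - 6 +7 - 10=-1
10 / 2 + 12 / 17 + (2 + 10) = 301 / 17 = 17.71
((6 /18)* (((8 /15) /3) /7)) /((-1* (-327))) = 8 /309015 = 0.00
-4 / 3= -1.33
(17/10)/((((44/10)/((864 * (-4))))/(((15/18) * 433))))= -5299920/11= -481810.91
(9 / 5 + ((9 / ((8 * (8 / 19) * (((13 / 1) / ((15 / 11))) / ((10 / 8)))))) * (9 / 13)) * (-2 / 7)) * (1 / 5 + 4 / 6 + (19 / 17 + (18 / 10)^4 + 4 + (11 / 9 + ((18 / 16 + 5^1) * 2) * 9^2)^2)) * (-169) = -21766578563115707003 / 75398400000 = -288687539.30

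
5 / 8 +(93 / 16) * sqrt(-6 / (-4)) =5 / 8 +93 * sqrt(6) / 32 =7.74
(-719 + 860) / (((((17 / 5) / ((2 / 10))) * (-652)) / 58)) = -4089 / 5542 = -0.74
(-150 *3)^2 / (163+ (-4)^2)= 202500 / 179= 1131.28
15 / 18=5 / 6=0.83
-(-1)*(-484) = -484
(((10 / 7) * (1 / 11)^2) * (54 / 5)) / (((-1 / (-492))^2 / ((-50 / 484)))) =-326786400 / 102487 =-3188.56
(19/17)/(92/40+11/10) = 95/289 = 0.33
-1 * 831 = -831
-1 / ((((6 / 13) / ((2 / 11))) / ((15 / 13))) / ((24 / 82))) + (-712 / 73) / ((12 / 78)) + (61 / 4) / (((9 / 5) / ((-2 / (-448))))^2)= -34003271247017 / 535230001152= -63.53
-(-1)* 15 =15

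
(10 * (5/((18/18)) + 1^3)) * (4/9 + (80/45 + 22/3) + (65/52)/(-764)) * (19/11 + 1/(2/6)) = 2709.84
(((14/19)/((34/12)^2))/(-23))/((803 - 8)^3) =-56/7050796110375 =-0.00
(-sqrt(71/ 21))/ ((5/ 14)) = -2 * sqrt(1491)/ 15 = -5.15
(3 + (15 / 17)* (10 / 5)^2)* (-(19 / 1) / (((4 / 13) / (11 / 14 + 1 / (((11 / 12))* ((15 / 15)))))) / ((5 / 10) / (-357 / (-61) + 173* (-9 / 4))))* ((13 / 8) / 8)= 566828078193 / 4809728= 117850.34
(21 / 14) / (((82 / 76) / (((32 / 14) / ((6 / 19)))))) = 2888 / 287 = 10.06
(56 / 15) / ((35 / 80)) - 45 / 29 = 3037 / 435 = 6.98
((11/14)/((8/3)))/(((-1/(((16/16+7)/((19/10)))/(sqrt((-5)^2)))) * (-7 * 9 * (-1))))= -11/2793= -0.00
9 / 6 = 1.50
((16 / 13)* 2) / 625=32 / 8125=0.00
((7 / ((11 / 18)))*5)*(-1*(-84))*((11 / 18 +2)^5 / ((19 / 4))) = 56189526715 / 457083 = 122930.69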